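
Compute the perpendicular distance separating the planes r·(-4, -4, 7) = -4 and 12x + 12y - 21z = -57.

Divide the second equation by -3 to match normals: -4x - 4y + 7z = 19.
Both planes have normal n = (-4, -4, 7), |n| = 9. Any point on the first plane is at distance |19 − (-4)|/|n| = 23/9 from the second.

23/9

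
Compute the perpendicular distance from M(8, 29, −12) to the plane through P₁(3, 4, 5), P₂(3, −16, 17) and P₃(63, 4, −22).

P₁P₂ = (0, −20, 12) and P₁P₃ = (60, 0, −27), so a normal is n = P₁P₂ × P₁P₃ = (540, 720, 1200).
Then n·(8, 29, −12) − 10500 = 300.
|n| = √(291600 + 518400 + 1440000) = 1500, so the distance is |300|/1500 = 1/5.

1/5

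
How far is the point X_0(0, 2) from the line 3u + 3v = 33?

d = |3·0 + 3·2 − 33| / √(9 + 9) = |-27|/(3√2) = 9/√2.

9/√2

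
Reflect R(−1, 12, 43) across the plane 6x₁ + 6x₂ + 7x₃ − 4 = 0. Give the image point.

With n = (6, 6, 7), the signed offset is (n·R − 4)/|n|² = 363/121 = 3.
R' = R − 2t·n = (−1, 12, 43) − 6·(6, 6, 7) = (−37, −24, 1).

(-37, -24, 1)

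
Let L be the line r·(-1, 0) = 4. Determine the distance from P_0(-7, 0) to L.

The normal to the line is n = (-1, 0) with |n| = 1.
|n·P_0 − 4| = |7 − 4| = 3, so the distance is 3/1 = 3.

3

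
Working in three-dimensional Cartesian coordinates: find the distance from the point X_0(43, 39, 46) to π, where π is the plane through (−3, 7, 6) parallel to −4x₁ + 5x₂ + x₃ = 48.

8√42/21

Parallel planes share the normal n = (−4, 5, 1); since (−3, 7, 6) lies on the plane, its equation is −4x₁ + 5x₂ + x₃ = 53.
Then n·(43, 39, 46) − 53 = 16.
|n| = √(16 + 25 + 1) = √42, so the distance is |16|/√42 = 8√42/21.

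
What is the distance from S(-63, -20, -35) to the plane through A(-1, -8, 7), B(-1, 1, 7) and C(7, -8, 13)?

AB = (0, 9, 0) and AC = (8, 0, 6), so a normal is n = AB × AC = (54, 0, -72).
Then n·(-63, -20, -35) - (-558) = -324.
|n| = √(2916 + 0 + 5184) = 90, so the distance is |-324|/90 = 18/5.

18/5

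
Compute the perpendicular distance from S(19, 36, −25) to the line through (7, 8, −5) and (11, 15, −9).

A direction vector is d = (4, 7, −4).
AP = (12, 28, −20), and AP × d = (28, −32, −28).
|AP × d|² = 2592 and |d|² = 81, so the distance is √(2592/81) = √32 = 4√2.

4√2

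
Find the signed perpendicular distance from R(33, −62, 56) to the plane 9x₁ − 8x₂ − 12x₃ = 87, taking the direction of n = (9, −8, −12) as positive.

n·R − 87 = 34.
|n| = 17, so the signed distance is 34/17 = 2.

2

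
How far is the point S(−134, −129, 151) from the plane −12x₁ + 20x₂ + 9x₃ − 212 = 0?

n = (−12, 20, 9); n·P − 212 = 175; |n| = 25; distance = 175/25 = 7.

7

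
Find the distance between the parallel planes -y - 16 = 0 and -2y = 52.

10

Divide the second equation by 2 to match normals: -y = 26.
Both planes have normal n = (0, -1, 0), |n| = 1. Any point on the first plane is at distance |26 − 16|/|n| = 10/1 = 10 from the second.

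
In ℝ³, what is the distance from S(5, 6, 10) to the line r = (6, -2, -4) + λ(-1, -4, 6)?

Direction vector d = (-1, -4, 6).
AP = (-1, 8, 14), and AP × d = (104, -8, 12).
|AP × d|² = 11024 and |d|² = 53, so the distance is √(11024/53) = √208 = 4√13.

4√13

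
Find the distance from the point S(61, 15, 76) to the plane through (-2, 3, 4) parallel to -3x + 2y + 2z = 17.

21√17/17

Parallel planes share the normal n = (-3, 2, 2); since (-2, 3, 4) lies on the plane, its equation is -3x + 2y + 2z = 20.
n = (-3, 2, 2); n·P − 20 = -21; |n| = √17; distance = 21/√17.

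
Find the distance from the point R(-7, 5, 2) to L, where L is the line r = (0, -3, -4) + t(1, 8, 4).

Direction vector d = (1, 8, 4).
AP = (-7, 8, 6), and AP × d = (-16, 34, -64).
|AP × d|² = 5508 and |d|² = 81, so the distance is √(5508/81) = √68 = 2√17.

2√17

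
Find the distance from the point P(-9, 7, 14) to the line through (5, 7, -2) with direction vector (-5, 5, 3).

6√6

Direction vector d = (-5, 5, 3).
AP = (-14, 0, 16), and AP × d = (-80, -38, -70).
|AP × d|² = 12744 and |d|² = 59, so the distance is √(12744/59) = √216 = 6√6.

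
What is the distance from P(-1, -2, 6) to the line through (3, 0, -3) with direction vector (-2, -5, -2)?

Direction vector d = (-2, -5, -2).
AP = (-4, -2, 9); AP·d = 0, |AP|² = 101, |d|² = 33.
distance² = |AP|² − (AP·d)²/|d|² = 101 − 0/33 = 101, so the distance is √101.

√101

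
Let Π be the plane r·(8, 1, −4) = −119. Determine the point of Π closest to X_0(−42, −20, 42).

The perpendicular from X_0 has direction n = (8, 1, −4): r = (−42, −20, 42) + t(8, 1, −4).
Substitute into the plane: n·(X_0 + tn) = -119 gives -524 + 81t = -119, so t = 5.
Foot = (−42, −20, 42) + 5·(8, 1, −4) = (−2, −15, 22).

(-2, -15, 22)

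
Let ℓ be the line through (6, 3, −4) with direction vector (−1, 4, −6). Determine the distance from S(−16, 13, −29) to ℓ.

Direction vector d = (−1, 4, −6).
AP = (−22, 10, −25); AP·d = 212, |AP|² = 1209, |d|² = 53.
distance² = |AP|² − (AP·d)²/|d|² = 1209 − 44944/53 = 361, so the distance is 19.

19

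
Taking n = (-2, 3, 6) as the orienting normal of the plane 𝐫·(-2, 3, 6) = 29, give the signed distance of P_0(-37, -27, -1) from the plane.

-6

n·P_0 − 29 = -42.
|n| = 7, so the signed distance is -42/7 = -6.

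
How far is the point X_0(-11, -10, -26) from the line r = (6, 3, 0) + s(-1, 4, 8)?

9√5

Direction vector d = (-1, 4, 8).
AP = (-17, -13, -26); AP·d = -243, |AP|² = 1134, |d|² = 81.
distance² = |AP|² − (AP·d)²/|d|² = 1134 − 59049/81 = 405, so the distance is 9√5.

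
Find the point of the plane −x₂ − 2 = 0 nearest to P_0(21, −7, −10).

The perpendicular from P_0 has direction n = (0, −1, 0): r = (21, −7, −10) + t(0, −1, 0).
Substitute into the plane: n·(P_0 + tn) = 2 gives 7 + 1t = 2, so t = -5.
Foot = (21, −7, −10) + (-5)·(0, −1, 0) = (21, −2, −10).

(21, -2, -10)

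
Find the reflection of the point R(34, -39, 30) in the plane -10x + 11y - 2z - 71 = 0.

n = (-10, 11, -2), |n|² = 225, n·R − 71 = -900, so t = -900/225 = -4.
Foot F = R − (-4)·n = (-6, 5, 22); the reflection is 2F − R = (-46, 49, 14).

(-46, 49, 14)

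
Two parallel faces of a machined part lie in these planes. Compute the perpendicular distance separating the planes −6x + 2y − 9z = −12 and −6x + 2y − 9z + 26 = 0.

With common normal n = (−6, 2, −9) (|n| = 11), the distance is |(-12) − (-26)|/|n| = 14/11.

14/11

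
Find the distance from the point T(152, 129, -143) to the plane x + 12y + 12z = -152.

8

Normal vector n = (1, 12, 12), and n·(152, 129, -143) - (-152) = 136.
|n| = √(1 + 144 + 144) = 17, so the distance is |136|/17 = 8.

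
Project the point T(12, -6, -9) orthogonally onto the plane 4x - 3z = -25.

n = (4, 0, -3), |n|² = 25, and n·T − (-25) = 100.
t = 100/25 = 4, so the foot is T − t·n = (12, -6, -9) − 4·(4, 0, -3) = (-4, -6, 3).

(-4, -6, 3)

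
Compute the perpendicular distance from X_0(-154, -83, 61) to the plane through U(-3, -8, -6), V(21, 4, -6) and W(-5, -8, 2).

7

UV = (24, 12, 0) and UW = (-2, 0, 8), so a normal is n = UV × UW = (96, -192, 24).
Then n·(-154, -83, 61) - 1104 = 1512.
|n| = √(9216 + 36864 + 576) = 216, so the distance is |1512|/216 = 7.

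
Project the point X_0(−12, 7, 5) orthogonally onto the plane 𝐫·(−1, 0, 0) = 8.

n = (−1, 0, 0), |n|² = 1, and n·X_0 − 8 = 4.
t = 4/1 = 4, so the foot is X_0 − t·n = (−12, 7, 5) − 4·(−1, 0, 0) = (−8, 7, 5).

(-8, 7, 5)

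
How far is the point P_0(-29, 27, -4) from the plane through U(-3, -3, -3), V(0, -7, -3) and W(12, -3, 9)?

UV = (3, -4, 0) and UW = (15, 0, 12), so a normal is n = UV × UW = (-48, -36, 60).
Then n·(-29, 27, -4) - 72 = 108.
|n| = √(2304 + 1296 + 3600) = 60√2, so the distance is |108|/(60√2) = 9√2/10.

9/(5√2)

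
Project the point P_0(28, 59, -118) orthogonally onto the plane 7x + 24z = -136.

n = (7, 0, 24), |n|² = 625, and n·P_0 − (-136) = -2500.
t = -2500/625 = -4, so the foot is P_0 − t·n = (28, 59, -118) − (-4)·(7, 0, 24) = (56, 59, -22).

(56, 59, -22)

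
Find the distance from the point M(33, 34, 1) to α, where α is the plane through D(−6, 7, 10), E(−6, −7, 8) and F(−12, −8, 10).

1

DE = (0, −14, −2) and DF = (−6, −15, 0), so a normal is n = DE × DF = (−30, 12, −84).
Then n·(33, 34, 1) − (−576) = −90.
|n| = √(900 + 144 + 7056) = 90, so the distance is |-90|/90 = 1.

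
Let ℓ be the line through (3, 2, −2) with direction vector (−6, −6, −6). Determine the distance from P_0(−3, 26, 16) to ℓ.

6√14

Direction vector d = (−6, −6, −6).
AP = (−6, 24, 18), and AP × d = (−36, −144, 180).
|AP × d|² = 54432 and |d|² = 108, so the distance is √(54432/108) = √504 = 6√14.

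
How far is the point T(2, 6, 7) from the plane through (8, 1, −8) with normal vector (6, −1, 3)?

2√46/23

The plane has equation n·(r − (8, 1, −8)) = 0, i.e. n·r = 23.
Then n·(2, 6, 7) − 23 = 4.
|n| = √(36 + 1 + 9) = √46, so the distance is |4|/√46 = 2√46/23.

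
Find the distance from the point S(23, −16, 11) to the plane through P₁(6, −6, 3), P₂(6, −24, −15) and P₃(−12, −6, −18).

P₁P₂ = (0, −18, −18) and P₁P₃ = (−18, 0, −21), so a normal is n = P₁P₂ × P₁P₃ = (378, 324, −324).
Then n·(23, −16, 11) − (−648) = 594.
|n| = √(142884 + 104976 + 104976) = 594, so the distance is |594|/594 = 1.

1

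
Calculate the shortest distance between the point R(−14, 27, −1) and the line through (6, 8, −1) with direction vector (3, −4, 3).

√217

Direction vector d = (3, −4, 3).
AP = (−20, 19, 0), and AP × d = (57, 60, 23).
|AP × d|² = 7378 and |d|² = 34, so the distance is √(7378/34) = √217.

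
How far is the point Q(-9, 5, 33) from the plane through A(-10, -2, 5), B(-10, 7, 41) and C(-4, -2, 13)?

4/13

AB = (0, 9, 36) and AC = (6, 0, 8), so a normal is n = AB × AC = (72, 216, -54).
n = (72, 216, -54); n·P − (-1422) = 72; |n| = 234; distance = 72/234 = 4/13.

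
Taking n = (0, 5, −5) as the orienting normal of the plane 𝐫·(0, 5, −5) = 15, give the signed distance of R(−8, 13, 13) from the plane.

n·R − 15 = -15.
|n| = 5√2, so the signed distance is -3√2/2.

-3√2/2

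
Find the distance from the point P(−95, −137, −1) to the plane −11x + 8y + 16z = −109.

2

Normal vector n = (−11, 8, 16), and n·(−95, −137, −1) − (−109) = 42.
|n| = √(121 + 64 + 256) = 21, so the distance is |42|/21 = 2.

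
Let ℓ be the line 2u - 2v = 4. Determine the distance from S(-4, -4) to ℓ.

d = |2·(-4) + (-2)·(-4) − 4| / √(4 + 4) = |-4|/(2√2) = √2.

√2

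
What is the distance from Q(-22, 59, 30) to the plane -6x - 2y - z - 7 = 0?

23/√41

n = (-6, -2, -1); n·P − 7 = -23; |n| = √41; distance = 23/√41 = 23√41/41.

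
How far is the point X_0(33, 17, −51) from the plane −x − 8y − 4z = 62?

3

Normal vector n = (−1, −8, −4), and n·(33, 17, −51) − 62 = −27.
|n| = √(1 + 64 + 16) = 9, so the distance is |-27|/9 = 3.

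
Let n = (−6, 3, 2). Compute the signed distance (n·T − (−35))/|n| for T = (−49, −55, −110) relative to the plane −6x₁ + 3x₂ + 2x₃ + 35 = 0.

n·T − (-35) = -56.
|n| = 7, so the signed distance is -56/7 = -8.

-8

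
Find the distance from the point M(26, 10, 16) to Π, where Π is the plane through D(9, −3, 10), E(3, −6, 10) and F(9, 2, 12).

21/√30

DE = (−6, −3, 0) and DF = (0, 5, 2), so a normal is n = DE × DF = (−6, 12, −30).
Then n·(26, 10, 16) − (−390) = −126.
|n| = √(36 + 144 + 900) = 6√30, so the distance is |-126|/(6√30) = 7√30/10.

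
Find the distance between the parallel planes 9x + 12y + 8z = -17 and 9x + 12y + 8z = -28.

With common normal n = (9, 12, 8) (|n| = 17), the distance is |(-17) − (-28)|/|n| = 11/17.

11/17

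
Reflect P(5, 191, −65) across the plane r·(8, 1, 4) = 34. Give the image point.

n = (8, 1, 4), |n|² = 81, n·P − 34 = -63, so t = -63/81 = -7/9.
Foot F = P − (-7/9)·n = (101/9, 1726/9, −557/9); the reflection is 2F − P = (157/9, 1733/9, −529/9).

(157/9, 1733/9, -529/9)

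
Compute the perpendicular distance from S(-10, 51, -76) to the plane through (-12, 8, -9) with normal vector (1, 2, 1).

The plane has equation n·(r − (-12, 8, -9)) = 0, i.e. n·r = -5.
Then n·(-10, 51, -76) - (-5) = 21.
|n| = √(1 + 4 + 1) = √6, so the distance is |21|/√6 = 7√6/2.

7√6/2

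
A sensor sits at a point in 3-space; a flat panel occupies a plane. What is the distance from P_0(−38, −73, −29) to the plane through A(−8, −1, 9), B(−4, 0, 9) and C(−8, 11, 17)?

AB = (4, 1, 0) and AC = (0, 12, 8), so a normal is n = AB × AC = (8, −32, 48).
d = |8·(-38) + (-32)·(-73) + 48·(-29) − 400| / √(64 + 1024 + 2304) = |240| / (8√53) = 30√53/53.

30/√53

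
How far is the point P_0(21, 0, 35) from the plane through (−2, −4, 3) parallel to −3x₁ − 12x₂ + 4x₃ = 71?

11/13

Parallel planes share the normal n = (−3, −12, 4); since (−2, −4, 3) lies on the plane, its equation is −3x₁ − 12x₂ + 4x₃ = 66.
d = |(-3)·21 + (-12)·0 + 4·35 − 66| / √(9 + 144 + 16) = |11| / 13 = 11/13.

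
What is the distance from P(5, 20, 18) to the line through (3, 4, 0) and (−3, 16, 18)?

A direction vector is d = (−6, 12, 18).
AP = (2, 16, 18); AP·d = 504, |AP|² = 584, |d|² = 504.
distance² = |AP|² − (AP·d)²/|d|² = 584 − 254016/504 = 80, so the distance is 4√5.

4√5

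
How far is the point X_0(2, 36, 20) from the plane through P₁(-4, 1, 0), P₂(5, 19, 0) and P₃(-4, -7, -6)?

P₁P₂ = (9, 18, 0) and P₁P₃ = (0, -8, -6), so a normal is n = P₁P₂ × P₁P₃ = (-108, 54, -72).
n = (-108, 54, -72); n·P − 486 = -198; |n| = 18√61; distance = 198/(18√61) = 11/√61.

11/√61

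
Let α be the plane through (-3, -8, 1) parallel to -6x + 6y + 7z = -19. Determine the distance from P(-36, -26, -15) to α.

Parallel planes share the normal n = (-6, 6, 7); since (-3, -8, 1) lies on the plane, its equation is -6x + 6y + 7z = -23.
Then n·(-36, -26, -15) - (-23) = -22.
|n| = √(36 + 36 + 49) = 11, so the distance is |-22|/11 = 2.

2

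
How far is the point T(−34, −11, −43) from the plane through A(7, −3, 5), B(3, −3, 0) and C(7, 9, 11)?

29/(3√5)

AB = (−4, 0, −5) and AC = (0, 12, 6), so a normal is n = AB × AC = (60, 24, −48).
Then n·(−34, −11, −43) − 108 = −348.
|n| = √(3600 + 576 + 2304) = 36√5, so the distance is |-348|/(36√5) = 29√5/15.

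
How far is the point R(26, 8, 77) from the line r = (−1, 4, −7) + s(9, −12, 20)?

Direction vector d = (9, −12, 20).
AP = (27, 4, 84), and AP × d = (1088, 216, −360).
|AP × d|² = 1360000 and |d|² = 625, so the distance is √(1360000/625) = √2176 = 8√34.

8√34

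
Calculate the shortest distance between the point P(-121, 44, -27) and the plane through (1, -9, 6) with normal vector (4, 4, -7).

The plane has equation n·(r − (1, -9, 6)) = 0, i.e. n·r = -74.
n = (4, 4, -7); n·P − (-74) = -45; |n| = 9; distance = 45/9 = 5.

5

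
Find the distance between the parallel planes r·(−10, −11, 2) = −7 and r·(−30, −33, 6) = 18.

Divide the second equation by 3 to match normals: −10x − 11y + 2z = 6.
With common normal n = (−10, −11, 2) (|n| = 15), the distance is |(-7) − 6|/|n| = 13/15.

13/15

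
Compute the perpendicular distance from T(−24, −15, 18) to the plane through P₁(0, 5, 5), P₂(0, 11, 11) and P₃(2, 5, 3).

3√3

P₁P₂ = (0, 6, 6) and P₁P₃ = (2, 0, −2), so a normal is n = P₁P₂ × P₁P₃ = (−12, 12, −12).
Then n·(−24, −15, 18) − 0 = −108.
|n| = √(144 + 144 + 144) = 12√3, so the distance is |-108|/(12√3) = 3√3.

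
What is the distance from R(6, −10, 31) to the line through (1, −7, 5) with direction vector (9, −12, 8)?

Direction vector d = (9, −12, 8).
AP = (5, −3, 26); AP·d = 289, |AP|² = 710, |d|² = 289.
distance² = |AP|² − (AP·d)²/|d|² = 710 − 83521/289 = 421, so the distance is √421.

√421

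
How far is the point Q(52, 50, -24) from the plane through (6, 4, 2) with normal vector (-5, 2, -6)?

The plane has equation n·(r − (6, 4, 2)) = 0, i.e. n·r = -34.
Then n·(52, 50, -24) - (-34) = 18.
|n| = √(25 + 4 + 36) = √65, so the distance is |18|/√65 = 18√65/65.

18/√65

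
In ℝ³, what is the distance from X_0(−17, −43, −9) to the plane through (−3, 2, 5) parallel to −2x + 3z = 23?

14/√13

Parallel planes share the normal n = (−2, 0, 3); since (−3, 2, 5) lies on the plane, its equation is −2x + 3z = 21.
Then n·(−17, −43, −9) − 21 = −14.
|n| = √(4 + 0 + 9) = √13, so the distance is |-14|/√13 = 14√13/13.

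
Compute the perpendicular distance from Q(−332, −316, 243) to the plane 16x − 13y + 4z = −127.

d = |16·(-332) + (-13)·(-316) + 4·243 − (-127)| / √(256 + 169 + 16) = |-105| / 21 = 5.

5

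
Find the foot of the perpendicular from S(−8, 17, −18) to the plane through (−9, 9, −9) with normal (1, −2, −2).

The perpendicular from S has direction n = (1, −2, −2): r = (−8, 17, −18) + λ(1, −2, −2).
Substitute into the plane: n·(S + λn) = -9 gives -6 + 9λ = -9, so λ = -1/3.
Foot = (−8, 17, −18) + (-1/3)·(1, −2, −2) = (−25/3, 53/3, −52/3).

(-25/3, 53/3, -52/3)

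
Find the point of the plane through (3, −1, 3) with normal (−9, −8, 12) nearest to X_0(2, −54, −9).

The perpendicular from X_0 has direction n = (−9, −8, 12): r = (2, −54, −9) + λ(−9, −8, 12).
Substitute into the plane: n·(X_0 + λn) = 17 gives 306 + 289λ = 17, so λ = -1.
Foot = (2, −54, −9) + (-1)·(−9, −8, 12) = (11, −46, −21).

(11, -46, -21)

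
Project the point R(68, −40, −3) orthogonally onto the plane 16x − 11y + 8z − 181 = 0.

n = (16, −11, 8), |n|² = 441, and n·R − 181 = 1323.
t = 1323/441 = 3, so the foot is R − t·n = (68, −40, −3) − 3·(16, −11, 8) = (20, −7, −27).

(20, -7, -27)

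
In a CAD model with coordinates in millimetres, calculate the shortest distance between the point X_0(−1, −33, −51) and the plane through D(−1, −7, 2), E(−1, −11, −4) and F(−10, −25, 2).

DE = (0, −4, −6) and DF = (−9, −18, 0), so a normal is n = DE × DF = (−108, 54, −36).
n = (−108, 54, −36); n·P − (-342) = 504; |n| = 126; distance = 504/126 = 4.

4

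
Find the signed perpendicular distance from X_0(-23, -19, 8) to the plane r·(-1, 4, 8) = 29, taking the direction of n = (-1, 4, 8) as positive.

n·X_0 − 29 = -18.
|n| = 9, so the signed distance is -18/9 = -2.

-2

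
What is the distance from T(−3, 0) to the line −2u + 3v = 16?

d = |(-2)·(-3) + 3·0 − 16| / √(4 + 9) = |-10|/√13 = 10√13/13.

10√13/13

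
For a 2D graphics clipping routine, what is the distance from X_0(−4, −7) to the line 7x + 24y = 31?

227/25

The normal to the line is n = (7, 24) with |n| = 25.
|n·X_0 − 31| = |-196 − 31| = 227, so the distance is 227/25.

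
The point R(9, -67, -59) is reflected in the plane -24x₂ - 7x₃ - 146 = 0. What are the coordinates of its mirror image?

With n = (0, -24, -7), the signed offset is (n·R − 146)/|n|² = 1875/625 = 3.
R' = R − 2t·n = (9, -67, -59) − 6·(0, -24, -7) = (9, 77, -17).

(9, 77, -17)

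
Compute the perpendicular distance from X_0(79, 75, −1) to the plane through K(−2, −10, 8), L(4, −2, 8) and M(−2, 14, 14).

3

KL = (6, 8, 0) and KM = (0, 24, 6), so a normal is n = KL × KM = (48, −36, 144).
Then n·(79, 75, −1) − 1416 = −468.
|n| = √(2304 + 1296 + 20736) = 156, so the distance is |-468|/156 = 3.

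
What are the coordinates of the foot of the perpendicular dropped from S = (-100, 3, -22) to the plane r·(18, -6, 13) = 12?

n = (18, -6, 13), |n|² = 529, and n·S − 12 = -2116.
t = -2116/529 = -4, so the foot is S − t·n = (-100, 3, -22) − (-4)·(18, -6, 13) = (-28, -21, 30).

(-28, -21, 30)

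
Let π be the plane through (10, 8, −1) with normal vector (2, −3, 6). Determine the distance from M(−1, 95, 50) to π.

The plane has equation n·(r − (10, 8, −1)) = 0, i.e. n·r = -10.
d = |2·(-1) + (-3)·95 + 6·50 − (-10)| / √(4 + 9 + 36) = |23| / 7 = 23/7.

23/7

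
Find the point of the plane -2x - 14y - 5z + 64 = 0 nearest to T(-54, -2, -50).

The perpendicular from T has direction n = (-2, -14, -5): r = (-54, -2, -50) + μ(-2, -14, -5).
Substitute into the plane: n·(T + μn) = -64 gives 386 + 225μ = -64, so μ = -2.
Foot = (-54, -2, -50) + (-2)·(-2, -14, -5) = (-50, 26, -40).

(-50, 26, -40)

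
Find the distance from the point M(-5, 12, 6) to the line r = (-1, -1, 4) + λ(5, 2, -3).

3√21

Direction vector d = (5, 2, -3).
AP = (-4, 13, 2), and AP × d = (-43, -2, -73).
|AP × d|² = 7182 and |d|² = 38, so the distance is √(7182/38) = √189 = 3√21.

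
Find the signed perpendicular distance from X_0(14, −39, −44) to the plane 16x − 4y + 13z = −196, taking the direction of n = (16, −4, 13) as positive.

n·X_0 − (-196) = 4.
|n| = 21, so the signed distance is 4/21.

4/21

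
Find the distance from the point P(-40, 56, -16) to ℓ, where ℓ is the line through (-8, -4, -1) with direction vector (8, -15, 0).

Direction vector d = (8, -15, 0).
AP = (-32, 60, -15); AP·d = -1156, |AP|² = 4849, |d|² = 289.
distance² = |AP|² − (AP·d)²/|d|² = 4849 − 1336336/289 = 225, so the distance is 15.

15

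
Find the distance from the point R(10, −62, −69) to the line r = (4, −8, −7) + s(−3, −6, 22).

Direction vector d = (−3, −6, 22).
AP = (6, −54, −62), and AP × d = (−1560, 54, −198).
|AP × d|² = 2475720 and |d|² = 529, so the distance is √(2475720/529) = √4680 = 6√130.

6√130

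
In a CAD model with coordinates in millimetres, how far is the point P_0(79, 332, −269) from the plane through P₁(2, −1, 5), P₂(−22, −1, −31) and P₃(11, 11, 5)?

P₁P₂ = (−24, 0, −36) and P₁P₃ = (9, 12, 0), so a normal is n = P₁P₂ × P₁P₃ = (432, −324, −288).
Then n·(79, 332, −269) − (−252) = 4284.
|n| = √(186624 + 104976 + 82944) = 612, so the distance is |4284|/612 = 7.

7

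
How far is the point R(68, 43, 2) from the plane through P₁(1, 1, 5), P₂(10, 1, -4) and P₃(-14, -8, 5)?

18√43/43

P₁P₂ = (9, 0, -9) and P₁P₃ = (-15, -9, 0), so a normal is n = P₁P₂ × P₁P₃ = (-81, 135, -81).
Then n·(68, 43, 2) - (-351) = 486.
|n| = √(6561 + 18225 + 6561) = 27√43, so the distance is |486|/(27√43) = 18√43/43.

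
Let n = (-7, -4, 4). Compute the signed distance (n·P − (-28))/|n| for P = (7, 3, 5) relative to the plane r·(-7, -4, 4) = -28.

n·P − (-28) = -13.
|n| = 9, so the signed distance is -13/9.

-13/9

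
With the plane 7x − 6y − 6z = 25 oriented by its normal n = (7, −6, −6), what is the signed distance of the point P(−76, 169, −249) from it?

-7

n·P − 25 = -77.
|n| = 11, so the signed distance is -77/11 = -7.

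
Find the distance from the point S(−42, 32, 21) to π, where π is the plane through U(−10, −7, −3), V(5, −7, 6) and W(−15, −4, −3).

21√59/59

UV = (15, 0, 9) and UW = (−5, 3, 0), so a normal is n = UV × UW = (−27, −45, 45).
d = |(-27)·(-42) + (-45)·32 + 45·21 − 450| / √(729 + 2025 + 2025) = |189| / (9√59) = 21/√59.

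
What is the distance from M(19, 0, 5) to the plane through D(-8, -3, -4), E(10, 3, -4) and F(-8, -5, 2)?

DE = (18, 6, 0) and DF = (0, -2, 6), so a normal is n = DE × DF = (36, -108, -36).
Then n·(19, 0, 5) - 180 = 324.
|n| = √(1296 + 11664 + 1296) = 36√11, so the distance is |324|/(36√11) = 9/√11.

9/√11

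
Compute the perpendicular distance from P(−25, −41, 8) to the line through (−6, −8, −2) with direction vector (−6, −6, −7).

√1066

Direction vector d = (−6, −6, −7).
AP = (−19, −33, 10), and AP × d = (291, −193, −84).
|AP × d|² = 128986 and |d|² = 121, so the distance is √(128986/121) = √1066.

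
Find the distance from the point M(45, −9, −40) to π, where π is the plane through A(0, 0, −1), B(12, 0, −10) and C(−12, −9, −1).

15/√41

AB = (12, 0, −9) and AC = (−12, −9, 0), so a normal is n = AB × AC = (−81, 108, −108).
Then n·(45, −9, −40) − 108 = −405.
|n| = √(6561 + 11664 + 11664) = 27√41, so the distance is |-405|/(27√41) = 15√41/41.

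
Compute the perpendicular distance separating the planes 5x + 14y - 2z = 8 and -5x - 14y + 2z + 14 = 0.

2/5

Divide the second equation by -1 to match normals: 5x + 14y - 2z = 14.
Both planes have normal n = (5, 14, -2), |n| = 15. Any point on the first plane is at distance |14 − 8|/|n| = 6/15 = 2/5 from the second.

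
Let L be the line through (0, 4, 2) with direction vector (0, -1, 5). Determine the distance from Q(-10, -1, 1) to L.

3√14

Direction vector d = (0, -1, 5).
AP = (-10, -5, -1); AP·d = 0, |AP|² = 126, |d|² = 26.
distance² = |AP|² − (AP·d)²/|d|² = 126 − 0/26 = 126, so the distance is 3√14.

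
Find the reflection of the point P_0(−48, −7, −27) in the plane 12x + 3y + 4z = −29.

With n = (12, 3, 4), the signed offset is (n·P_0 − (-29))/|n|² = -676/169 = -4.
P_0' = P_0 − 2t·n = (−48, −7, −27) − (-8)·(12, 3, 4) = (48, 17, 5).

(48, 17, 5)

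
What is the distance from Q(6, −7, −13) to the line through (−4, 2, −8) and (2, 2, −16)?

A direction vector is d = (6, 0, −8).
AP = (10, −9, −5); AP·d = 100, |AP|² = 206, |d|² = 100.
distance² = |AP|² − (AP·d)²/|d|² = 206 − 10000/100 = 106, so the distance is √106.

√106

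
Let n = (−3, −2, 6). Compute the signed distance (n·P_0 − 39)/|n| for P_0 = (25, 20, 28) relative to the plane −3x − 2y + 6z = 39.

2

n·P_0 − 39 = 14.
|n| = 7, so the signed distance is 14/7 = 2.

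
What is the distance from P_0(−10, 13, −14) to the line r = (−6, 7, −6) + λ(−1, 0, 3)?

2√19

Direction vector d = (−1, 0, 3).
AP = (−4, 6, −8); AP·d = -20, |AP|² = 116, |d|² = 10.
distance² = |AP|² − (AP·d)²/|d|² = 116 − 400/10 = 76, so the distance is 2√19.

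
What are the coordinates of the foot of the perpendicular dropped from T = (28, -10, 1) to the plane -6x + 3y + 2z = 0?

n = (-6, 3, 2), |n|² = 49, and n·T − 0 = -196.
t = -196/49 = -4, so the foot is T − t·n = (28, -10, 1) − (-4)·(-6, 3, 2) = (4, 2, 9).

(4, 2, 9)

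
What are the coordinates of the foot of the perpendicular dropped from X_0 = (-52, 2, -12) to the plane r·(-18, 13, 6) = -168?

The perpendicular from X_0 has direction n = (-18, 13, 6): r = (-52, 2, -12) + t(-18, 13, 6).
Substitute into the plane: n·(X_0 + tn) = -168 gives 890 + 529t = -168, so t = -2.
Foot = (-52, 2, -12) + (-2)·(-18, 13, 6) = (-16, -24, -24).

(-16, -24, -24)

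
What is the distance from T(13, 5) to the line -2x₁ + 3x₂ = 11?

22√13/13

The normal to the line is n = (-2, 3) with |n| = √13.
|n·T − 11| = |-11 − 11| = 22, so the distance is 22/√13 = 22√13/13.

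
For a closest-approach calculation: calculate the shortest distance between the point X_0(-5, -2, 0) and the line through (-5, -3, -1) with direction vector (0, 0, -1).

Direction vector d = (0, 0, -1).
AP = (0, 1, 1), and AP × d = (-1, 0, 0).
|AP × d|² = 1 and |d|² = 1, so the distance is √1 = 1.

1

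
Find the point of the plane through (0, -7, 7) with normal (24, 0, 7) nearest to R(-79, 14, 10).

(-7, 14, 31)

n = (24, 0, 7), |n|² = 625, and n·R − 49 = -1875.
t = -1875/625 = -3, so the foot is R − t·n = (-79, 14, 10) − (-3)·(24, 0, 7) = (-7, 14, 31).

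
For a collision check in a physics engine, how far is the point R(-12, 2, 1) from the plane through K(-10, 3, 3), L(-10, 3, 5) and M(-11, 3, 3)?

1

KL = (0, 0, 2) and KM = (-1, 0, 0), so a normal is n = KL × KM = (0, -2, 0).
d = |(-2)·2 − (-6)| / √(0 + 4 + 0) = |2| / 2 = 1.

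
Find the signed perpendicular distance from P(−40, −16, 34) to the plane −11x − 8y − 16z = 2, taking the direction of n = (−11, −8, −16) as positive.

22/21

n·P − 2 = 22.
|n| = 21, so the signed distance is 22/21.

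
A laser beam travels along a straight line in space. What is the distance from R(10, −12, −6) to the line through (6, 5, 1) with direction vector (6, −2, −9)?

Direction vector d = (6, −2, −9).
AP = (4, −17, −7); AP·d = 121, |AP|² = 354, |d|² = 121.
distance² = |AP|² − (AP·d)²/|d|² = 354 − 14641/121 = 233, so the distance is √233.

√233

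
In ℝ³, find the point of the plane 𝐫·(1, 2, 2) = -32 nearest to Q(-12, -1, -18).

The perpendicular from Q has direction n = (1, 2, 2): r = (-12, -1, -18) + μ(1, 2, 2).
Substitute into the plane: n·(Q + μn) = -32 gives -50 + 9μ = -32, so μ = 2.
Foot = (-12, -1, -18) + 2·(1, 2, 2) = (-10, 3, -14).

(-10, 3, -14)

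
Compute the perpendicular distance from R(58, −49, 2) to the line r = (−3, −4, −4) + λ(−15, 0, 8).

Direction vector d = (−15, 0, 8).
AP = (61, −45, 6), and AP × d = (−360, −578, −675).
|AP × d|² = 919309 and |d|² = 289, so the distance is √(919309/289) = √3181.

√3181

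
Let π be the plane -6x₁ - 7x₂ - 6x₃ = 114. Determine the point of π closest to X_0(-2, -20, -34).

(10, -6, -22)

n = (-6, -7, -6), |n|² = 121, and n·X_0 − 114 = 242.
t = 242/121 = 2, so the foot is X_0 − t·n = (-2, -20, -34) − 2·(-6, -7, -6) = (10, -6, -22).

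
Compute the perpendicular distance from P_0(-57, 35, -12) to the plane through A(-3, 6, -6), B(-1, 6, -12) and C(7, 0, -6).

AB = (2, 0, -6) and AC = (10, -6, 0), so a normal is n = AB × AC = (-36, -60, -12).
Then n·(-57, 35, -12) - (-180) = 276.
|n| = √(1296 + 3600 + 144) = 12√35, so the distance is |276|/(12√35) = 23√35/35.

23/√35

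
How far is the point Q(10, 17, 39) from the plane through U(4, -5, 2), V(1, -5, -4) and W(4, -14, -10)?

UV = (-3, 0, -6) and UW = (0, -9, -12), so a normal is n = UV × UW = (-54, -36, 27).
d = |(-54)·10 + (-36)·17 + 27·39 − 18| / √(2916 + 1296 + 729) = |-117| / (9√61) = 13/√61.

13√61/61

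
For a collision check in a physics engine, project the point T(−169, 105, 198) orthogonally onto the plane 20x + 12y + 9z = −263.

(-833/5, 2661/25, 4977/25)

n = (20, 12, 9), |n|² = 625, and n·T − (-263) = -75.
t = -75/625 = -3/25, so the foot is T − t·n = (−169, 105, 198) − (-3/25)·(20, 12, 9) = (−833/5, 2661/25, 4977/25).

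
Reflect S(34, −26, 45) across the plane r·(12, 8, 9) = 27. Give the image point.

(-14, -58, 9)

With n = (12, 8, 9), the signed offset is (n·S − 27)/|n|² = 578/289 = 2.
S' = S − 2t·n = (34, −26, 45) − 4·(12, 8, 9) = (−14, −58, 9).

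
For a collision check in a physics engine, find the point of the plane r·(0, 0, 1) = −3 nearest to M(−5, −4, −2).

(-5, -4, -3)

n = (0, 0, 1), |n|² = 1, and n·M − (-3) = 1.
t = 1/1 = 1, so the foot is M − t·n = (−5, −4, −2) − 1·(0, 0, 1) = (−5, −4, −3).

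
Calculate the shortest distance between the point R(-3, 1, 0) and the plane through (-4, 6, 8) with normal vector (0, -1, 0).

5

The plane has equation n·(r − (-4, 6, 8)) = 0, i.e. n·r = -6.
Then n·(-3, 1, 0) - (-6) = 5.
|n| = √(0 + 1 + 0) = 1, so the distance is |5|/1 = 5.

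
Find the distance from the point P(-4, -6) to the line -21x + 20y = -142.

106/29

The normal to the line is n = (-21, 20) with |n| = 29.
|n·P − (-142)| = |-36 − (-142)| = 106, so the distance is 106/29.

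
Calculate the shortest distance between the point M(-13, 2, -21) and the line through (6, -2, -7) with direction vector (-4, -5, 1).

Direction vector d = (-4, -5, 1).
AP = (-19, 4, -14); AP·d = 42, |AP|² = 573, |d|² = 42.
distance² = |AP|² − (AP·d)²/|d|² = 573 − 1764/42 = 531, so the distance is 3√59.

3√59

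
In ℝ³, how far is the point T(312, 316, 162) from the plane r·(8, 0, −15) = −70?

8

Normal vector n = (8, 0, −15), and n·(312, 316, 162) − (−70) = 136.
|n| = √(64 + 0 + 225) = 17, so the distance is |136|/17 = 8.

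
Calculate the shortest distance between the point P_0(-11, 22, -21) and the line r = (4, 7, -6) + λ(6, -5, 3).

3√5

Direction vector d = (6, -5, 3).
AP = (-15, 15, -15), and AP × d = (-30, -45, -15).
|AP × d|² = 3150 and |d|² = 70, so the distance is √(3150/70) = √45 = 3√5.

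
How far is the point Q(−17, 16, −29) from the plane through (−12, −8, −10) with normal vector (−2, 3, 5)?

The plane has equation n·(r − (−12, −8, −10)) = 0, i.e. n·r = -50.
d = |(-2)·(-17) + 3·16 + 5·(-29) − (-50)| / √(4 + 9 + 25) = |-13| / √38 = 13/√38.

13/√38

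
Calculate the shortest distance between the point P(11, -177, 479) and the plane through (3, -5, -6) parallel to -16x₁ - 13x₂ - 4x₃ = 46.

Parallel planes share the normal n = (-16, -13, -4); since (3, -5, -6) lies on the plane, its equation is -16x₁ - 13x₂ - 4x₃ = 41.
n = (-16, -13, -4); n·P − 41 = 168; |n| = 21; distance = 168/21 = 8.

8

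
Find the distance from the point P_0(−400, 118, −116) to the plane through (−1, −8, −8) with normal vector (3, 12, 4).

9

The plane has equation n·(r − (−1, −8, −8)) = 0, i.e. n·r = -131.
Then n·(−400, 118, −116) − (−131) = −117.
|n| = √(9 + 144 + 16) = 13, so the distance is |-117|/13 = 9.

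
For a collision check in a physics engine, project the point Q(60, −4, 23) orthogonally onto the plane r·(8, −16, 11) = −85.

(44, 28, 1)

The perpendicular from Q has direction n = (8, −16, 11): r = (60, −4, 23) + λ(8, −16, 11).
Substitute into the plane: n·(Q + λn) = -85 gives 797 + 441λ = -85, so λ = -2.
Foot = (60, −4, 23) + (-2)·(8, −16, 11) = (44, 28, 1).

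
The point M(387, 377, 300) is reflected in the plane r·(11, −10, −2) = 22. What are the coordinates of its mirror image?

(2001/5, 365, 1488/5)

With n = (11, −10, −2), the signed offset is (n·M − 22)/|n|² = -135/225 = -3/5.
M' = M − 2t·n = (387, 377, 300) − (-6/5)·(11, −10, −2) = (2001/5, 365, 1488/5).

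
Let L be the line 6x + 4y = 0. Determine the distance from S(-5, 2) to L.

The normal to the line is n = (6, 4) with |n| = 2√13.
|n·S − 0| = |-22 − 0| = 22, so the distance is 22/(2√13) = 11√13/13.

11/√13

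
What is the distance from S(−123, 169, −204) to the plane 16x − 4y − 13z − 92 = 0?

Normal vector n = (16, −4, −13), and n·(−123, 169, −204) − 92 = −84.
|n| = √(256 + 16 + 169) = 21, so the distance is |-84|/21 = 4.

4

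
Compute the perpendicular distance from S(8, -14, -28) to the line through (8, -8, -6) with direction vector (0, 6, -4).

Direction vector d = (0, 6, -4).
AP = (0, -6, -22); AP·d = 52, |AP|² = 520, |d|² = 52.
distance² = |AP|² − (AP·d)²/|d|² = 520 − 2704/52 = 468, so the distance is 6√13.

6√13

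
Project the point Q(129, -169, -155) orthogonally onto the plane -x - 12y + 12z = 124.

The perpendicular from Q has direction n = (-1, -12, 12): r = (129, -169, -155) + μ(-1, -12, 12).
Substitute into the plane: n·(Q + μn) = 124 gives 39 + 289μ = 124, so μ = 5/17.
Foot = (129, -169, -155) + (5/17)·(-1, -12, 12) = (2188/17, -2933/17, -2575/17).

(2188/17, -2933/17, -2575/17)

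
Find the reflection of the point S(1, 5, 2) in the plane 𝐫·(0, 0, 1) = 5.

With n = (0, 0, 1), the signed offset is (n·S − 5)/|n|² = -3/1 = -3.
S' = S − 2t·n = (1, 5, 2) − (-6)·(0, 0, 1) = (1, 5, 8).

(1, 5, 8)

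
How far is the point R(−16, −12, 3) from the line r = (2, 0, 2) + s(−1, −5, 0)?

Direction vector d = (−1, −5, 0).
AP = (−18, −12, 1); AP·d = 78, |AP|² = 469, |d|² = 26.
distance² = |AP|² − (AP·d)²/|d|² = 469 − 6084/26 = 235, so the distance is √235.

√235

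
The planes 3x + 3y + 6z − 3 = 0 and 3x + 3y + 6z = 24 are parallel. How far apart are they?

7√6/6

Both planes have normal n = (3, 3, 6), |n| = 3√6. Any point on the first plane is at distance |24 − 3|/|n| = 21/(3√6) = 7/√6 from the second.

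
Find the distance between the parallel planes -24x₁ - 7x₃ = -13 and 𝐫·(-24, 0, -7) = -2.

With common normal n = (-24, 0, -7) (|n| = 25), the distance is |(-13) − (-2)|/|n| = 11/25.

11/25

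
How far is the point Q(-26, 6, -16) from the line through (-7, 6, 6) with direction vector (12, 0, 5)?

13

Direction vector d = (12, 0, 5).
AP = (-19, 0, -22); AP·d = -338, |AP|² = 845, |d|² = 169.
distance² = |AP|² − (AP·d)²/|d|² = 845 − 114244/169 = 169, so the distance is 13.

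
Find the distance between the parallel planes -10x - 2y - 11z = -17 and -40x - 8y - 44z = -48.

1/3

Divide the second equation by 4 to match normals: -10x - 2y - 11z = -12.
Both planes have normal n = (-10, -2, -11), |n| = 15. Any point on the first plane is at distance |(-12) − (-17)|/|n| = 5/15 = 1/3 from the second.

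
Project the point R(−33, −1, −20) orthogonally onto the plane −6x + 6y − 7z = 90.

n = (−6, 6, −7), |n|² = 121, and n·R − 90 = 242.
t = 242/121 = 2, so the foot is R − t·n = (−33, −1, −20) − 2·(−6, 6, −7) = (−21, −13, −6).

(-21, -13, -6)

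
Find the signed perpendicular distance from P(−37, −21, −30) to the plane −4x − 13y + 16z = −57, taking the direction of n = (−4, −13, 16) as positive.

n·P − (-57) = -2.
|n| = 21, so the signed distance is -2/21.

-2/21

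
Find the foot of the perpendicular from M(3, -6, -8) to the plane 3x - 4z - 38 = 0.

The perpendicular from M has direction n = (3, 0, -4): r = (3, -6, -8) + μ(3, 0, -4).
Substitute into the plane: n·(M + μn) = 38 gives 41 + 25μ = 38, so μ = -3/25.
Foot = (3, -6, -8) + (-3/25)·(3, 0, -4) = (66/25, -6, -188/25).

(66/25, -6, -188/25)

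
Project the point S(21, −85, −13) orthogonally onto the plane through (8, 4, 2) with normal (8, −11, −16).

(-3, -52, 35)

n = (8, −11, −16), |n|² = 441, and n·S − (-12) = 1323.
t = 1323/441 = 3, so the foot is S − t·n = (21, −85, −13) − 3·(8, −11, −16) = (−3, −52, 35).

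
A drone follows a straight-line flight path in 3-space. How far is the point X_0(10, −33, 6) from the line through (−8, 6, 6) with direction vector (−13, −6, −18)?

Direction vector d = (−13, −6, −18).
AP = (18, −39, 0), and AP × d = (702, 324, −615).
|AP × d|² = 976005 and |d|² = 529, so the distance is √(976005/529) = √1845 = 3√205.

3√205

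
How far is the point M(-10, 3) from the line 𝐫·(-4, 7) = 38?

23/√65

The normal to the line is n = (-4, 7) with |n| = √65.
|n·M − 38| = |61 − 38| = 23, so the distance is 23/√65.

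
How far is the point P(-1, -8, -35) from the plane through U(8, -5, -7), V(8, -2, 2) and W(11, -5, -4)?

10/√11

UV = (0, 3, 9) and UW = (3, 0, 3), so a normal is n = UV × UW = (9, 27, -9).
d = |9·(-1) + 27·(-8) + (-9)·(-35) − 0| / √(81 + 729 + 81) = |90| / (9√11) = 10/√11.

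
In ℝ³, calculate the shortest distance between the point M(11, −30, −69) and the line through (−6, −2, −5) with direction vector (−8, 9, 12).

√545

Direction vector d = (−8, 9, 12).
AP = (17, −28, −64), and AP × d = (240, 308, −71).
|AP × d|² = 157505 and |d|² = 289, so the distance is √(157505/289) = √545.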